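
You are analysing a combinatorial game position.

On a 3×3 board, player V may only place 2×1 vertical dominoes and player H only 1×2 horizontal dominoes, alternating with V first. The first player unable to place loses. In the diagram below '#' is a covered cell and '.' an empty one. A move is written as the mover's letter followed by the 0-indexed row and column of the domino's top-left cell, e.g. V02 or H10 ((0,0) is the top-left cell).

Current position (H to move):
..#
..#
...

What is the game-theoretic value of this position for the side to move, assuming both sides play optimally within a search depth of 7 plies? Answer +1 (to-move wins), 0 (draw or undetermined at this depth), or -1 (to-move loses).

value(..#/..#/..., H) = +1

p1 H@[..#/..#/...]: H00[###/..#/...]-1 H10[..#/###/...]+1* H20[..#/..#/##.]-1 H21[..#/..#/.##]-1
p2 V@[..#/###/...] terminal -1; root [..#/..#/...] d7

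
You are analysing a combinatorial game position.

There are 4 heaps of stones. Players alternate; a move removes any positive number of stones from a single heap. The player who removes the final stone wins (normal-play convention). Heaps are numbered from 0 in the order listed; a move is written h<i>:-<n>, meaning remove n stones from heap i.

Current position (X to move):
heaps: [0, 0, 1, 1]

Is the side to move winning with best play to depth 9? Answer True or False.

p1 X@[(0,0,1,1)]: h2:-1[(0,0,0,1)]-1* h3:-1[(0,0,1,0)]-1
p2 O@[(0,0,0,1)]: h3:-1[(0,0,0,0)]+1*
p3 X@[(0,0,0,0)] terminal -1; root [(0,0,1,1)] d9

X winning at [(0,0,1,1)]: False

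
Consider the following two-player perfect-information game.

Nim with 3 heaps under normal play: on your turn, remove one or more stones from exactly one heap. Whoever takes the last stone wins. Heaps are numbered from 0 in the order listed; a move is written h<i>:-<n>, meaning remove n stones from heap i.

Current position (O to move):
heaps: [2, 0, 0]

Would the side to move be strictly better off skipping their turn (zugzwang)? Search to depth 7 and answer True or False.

ply 1, O at (2,0,0) | h0:-1=-1→(1,0,0); h0:-2=+1→(0,0,0)*
ply 2: (0,0,0) is terminal -1 (X); from (2,0,0) depth 7
if O skipped the turn, X would face:
~ ply 1, X at (2,0,0) | h0:-1=-1→(1,0,0); h0:-2=+1→(0,0,0)*
~ ply 2: (0,0,0) is terminal -1 (O); from (2,0,0) depth 7
compare (O): move=+1 vs pass=-1

zugzwang((2,0,0), O) = False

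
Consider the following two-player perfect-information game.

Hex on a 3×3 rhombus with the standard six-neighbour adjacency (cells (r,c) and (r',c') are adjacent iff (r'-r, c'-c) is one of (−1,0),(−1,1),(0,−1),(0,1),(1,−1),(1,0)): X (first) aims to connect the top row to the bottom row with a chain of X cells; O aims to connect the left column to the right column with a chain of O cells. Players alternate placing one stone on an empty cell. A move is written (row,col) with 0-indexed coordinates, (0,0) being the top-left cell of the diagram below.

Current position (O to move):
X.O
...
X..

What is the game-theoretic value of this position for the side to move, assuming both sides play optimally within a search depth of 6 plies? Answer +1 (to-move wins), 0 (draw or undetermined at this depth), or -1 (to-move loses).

ply 1, O at X.O/.../X.. | (0,1)=-1→XOO/.../X..; (1,0)=+1→X.O/O../X..*; (1,1)=-1→X.O/.O./X..; (1,2)=-1→X.O/..O/X..; (2,1)=-1→X.O/.../XO.; (2,2)=-1→X.O/.../X.O
ply 2, X at X.O/O../X.. | (0,1)=-1→XXO/O../X..*; (1,1)=-1→X.O/OX./X..; (1,2)=-1→X.O/O.X/X..; (2,1)=-1→X.O/O../XX.; (2,2)=-1→X.O/O../X.X
ply 3, O at XXO/O../X.. | (1,1)=+1→XXO/OO./X..*; (1,2)=-1→XXO/O.O/X..; (2,1)=-1→XXO/O../XO.; (2,2)=-1→XXO/O../X.O
ply 4: XXO/OO./X.. is terminal -1 (X); from X.O/.../X.. depth 6

value(X.O/.../X.., O) = +1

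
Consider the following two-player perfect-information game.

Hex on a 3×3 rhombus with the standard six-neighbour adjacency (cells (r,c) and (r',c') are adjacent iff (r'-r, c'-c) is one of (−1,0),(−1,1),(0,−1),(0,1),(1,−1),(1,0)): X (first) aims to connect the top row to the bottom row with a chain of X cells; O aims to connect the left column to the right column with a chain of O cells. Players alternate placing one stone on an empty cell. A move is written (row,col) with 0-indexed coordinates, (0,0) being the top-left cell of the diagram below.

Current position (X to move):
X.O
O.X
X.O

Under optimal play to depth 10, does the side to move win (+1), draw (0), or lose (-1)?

value(X.O/O.X/X.O, X) = -1

[X.O/O.X/X.O] X move#1: (0,1):-1/XXO/O.X/X.O*, (1,1):-1/X.O/OXX/X.O, (2,1):-1/X.O/O.X/XXO
[XXO/O.X/X.O] O move#2: (1,1):+1/XXO/OOX/X.O*, (2,1):-1/XXO/O.X/XOO
[XXO/OOX/X.O] end (terminal -1, X#3); searched X.O/O.X/X.O to 10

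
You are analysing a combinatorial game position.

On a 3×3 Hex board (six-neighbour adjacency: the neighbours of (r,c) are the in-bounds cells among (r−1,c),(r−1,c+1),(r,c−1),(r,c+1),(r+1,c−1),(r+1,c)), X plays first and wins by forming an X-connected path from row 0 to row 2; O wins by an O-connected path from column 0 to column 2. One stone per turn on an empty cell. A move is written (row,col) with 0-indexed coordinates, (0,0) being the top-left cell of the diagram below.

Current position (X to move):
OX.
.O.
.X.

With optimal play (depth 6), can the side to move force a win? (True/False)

X winning at [OX./.O./.X.]: False

ply 1, X at OX./.O./.X. | (0,2)=-1→OXX/.O./.X.*; (1,0)=-1→OX./XO./.X.; (1,2)=-1→OX./.OX/.X.; (2,0)=-1→OX./.O./XX.; (2,2)=-1→OX./.O./.XX
ply 2, O at OXX/.O./.X. | (1,0)=-1→OXX/OO./.X.; (1,2)=+1→OXX/.OO/.X.*; (2,0)=-1→OXX/.O./OX.; (2,2)=-1→OXX/.O./.XO
ply 3, X at OXX/.OO/.X. | (1,0)=-1→OXX/XOO/.X.*; (2,0)=-1→OXX/.OO/XX.; (2,2)=-1→OXX/.OO/.XX
ply 4, O at OXX/XOO/.X. | (2,0)=+1→OXX/XOO/OX.*; (2,2)=-1→OXX/XOO/.XO
ply 5: OXX/XOO/OX. is terminal -1 (X); from OX./.O./.X. depth 6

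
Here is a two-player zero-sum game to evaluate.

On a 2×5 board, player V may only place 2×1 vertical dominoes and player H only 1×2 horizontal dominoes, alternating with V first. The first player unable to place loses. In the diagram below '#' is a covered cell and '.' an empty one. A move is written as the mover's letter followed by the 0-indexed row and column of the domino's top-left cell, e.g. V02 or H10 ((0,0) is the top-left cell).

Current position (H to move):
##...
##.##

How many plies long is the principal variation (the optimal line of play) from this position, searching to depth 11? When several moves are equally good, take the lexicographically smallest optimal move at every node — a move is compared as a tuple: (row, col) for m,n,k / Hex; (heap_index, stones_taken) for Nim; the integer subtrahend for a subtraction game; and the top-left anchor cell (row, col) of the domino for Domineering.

p1 H@[##.../##.##]: H02[####./##.##]+1* H03[##.##/##.##]-1
p2 V@[####./##.##] terminal -1; root [##.../##.##] d11

PV length from [##.../##.##]: 1 ply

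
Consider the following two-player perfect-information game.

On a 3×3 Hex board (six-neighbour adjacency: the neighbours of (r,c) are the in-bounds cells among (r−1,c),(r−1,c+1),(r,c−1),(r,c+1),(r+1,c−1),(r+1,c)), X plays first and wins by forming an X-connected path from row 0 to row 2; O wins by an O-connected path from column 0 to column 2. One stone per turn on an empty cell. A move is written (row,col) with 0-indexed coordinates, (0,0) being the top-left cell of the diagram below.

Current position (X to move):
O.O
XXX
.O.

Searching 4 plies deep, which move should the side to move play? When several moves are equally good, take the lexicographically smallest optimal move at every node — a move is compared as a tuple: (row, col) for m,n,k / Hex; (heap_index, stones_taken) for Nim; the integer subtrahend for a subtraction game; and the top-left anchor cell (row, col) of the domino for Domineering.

p1 X@[O.O/XXX/.O.]: (0,1)[OXO/XXX/.O.]+1* (2,0)[O.O/XXX/XO.]-1 (2,2)[O.O/XXX/.OX]-1
p2 O@[OXO/XXX/.O.]: (2,0)[OXO/XXX/OO.]-1* (2,2)[OXO/XXX/.OO]-1
p3 X@[OXO/XXX/OO.]: (2,2)[OXO/XXX/OOX]+1*
p4 O@[OXO/XXX/OOX] terminal -1; root [O.O/XXX/.O.] d4

X's best at [O.O/XXX/.O.]: (0,1)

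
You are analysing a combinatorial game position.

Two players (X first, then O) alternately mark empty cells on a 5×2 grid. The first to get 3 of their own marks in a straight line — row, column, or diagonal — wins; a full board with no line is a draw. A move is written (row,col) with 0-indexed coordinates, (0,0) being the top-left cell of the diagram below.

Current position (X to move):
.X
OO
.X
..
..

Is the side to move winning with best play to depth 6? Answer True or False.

[.X/OO/.X/../..] X move#1: (0,0):+0/XX/OO/.X/../..*, (2,0):+0/.X/OO/XX/../.., (3,0):+0/.X/OO/.X/X./.., (3,1):+0/.X/OO/.X/.X/.., (4,0):-1/.X/OO/.X/../X., (4,1):+0/.X/OO/.X/../.X
[XX/OO/.X/../..] O move#2: (2,0):+0/XX/OO/OX/../..*, (3,0):+0/XX/OO/.X/O./.., (3,1):+0/XX/OO/.X/.O/.., (4,0):+0/XX/OO/.X/../O., (4,1):+0/XX/OO/.X/../.O
[XX/OO/OX/../..] X move#3: (3,0):+0/XX/OO/OX/X./..*, (3,1):-1/XX/OO/OX/.X/.., (4,0):-1/XX/OO/OX/../X., (4,1):-1/XX/OO/OX/../.X
[XX/OO/OX/X./..] O move#4: (3,1):+0/XX/OO/OX/XO/..*, (4,0):+0/XX/OO/OX/X./O., (4,1):+0/XX/OO/OX/X./.O
[XX/OO/OX/XO/..] X move#5: (4,0):+0/XX/OO/OX/XO/X.*, (4,1):+0/XX/OO/OX/XO/.X
[XX/OO/OX/XO/X.] O move#6: (4,1):+0/XX/OO/OX/XO/XO*
[XX/OO/OX/XO/XO] end (terminal +0, X#7); searched .X/OO/.X/../.. to 6

X winning at [.X/OO/.X/../..]: False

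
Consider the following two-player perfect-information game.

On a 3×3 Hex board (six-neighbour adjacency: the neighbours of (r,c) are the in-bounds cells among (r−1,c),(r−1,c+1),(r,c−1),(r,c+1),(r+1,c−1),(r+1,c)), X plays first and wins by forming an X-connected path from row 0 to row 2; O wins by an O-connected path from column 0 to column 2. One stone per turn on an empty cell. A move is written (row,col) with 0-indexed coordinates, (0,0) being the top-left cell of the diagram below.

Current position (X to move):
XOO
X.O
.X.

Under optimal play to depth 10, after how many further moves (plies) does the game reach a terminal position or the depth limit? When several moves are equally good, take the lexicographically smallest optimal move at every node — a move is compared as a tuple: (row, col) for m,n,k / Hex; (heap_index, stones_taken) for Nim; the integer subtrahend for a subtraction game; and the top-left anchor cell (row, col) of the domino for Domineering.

PV length from [XOO/X.O/.X.]: 1 ply

ply 1, X at XOO/X.O/.X. | (1,1)=+1→XOO/XXO/.X.*; (2,0)=+1→XOO/X.O/XX.; (2,2)=+1→XOO/X.O/.XX
ply 2: XOO/XXO/.X. is terminal -1 (O); from XOO/X.O/.X. depth 10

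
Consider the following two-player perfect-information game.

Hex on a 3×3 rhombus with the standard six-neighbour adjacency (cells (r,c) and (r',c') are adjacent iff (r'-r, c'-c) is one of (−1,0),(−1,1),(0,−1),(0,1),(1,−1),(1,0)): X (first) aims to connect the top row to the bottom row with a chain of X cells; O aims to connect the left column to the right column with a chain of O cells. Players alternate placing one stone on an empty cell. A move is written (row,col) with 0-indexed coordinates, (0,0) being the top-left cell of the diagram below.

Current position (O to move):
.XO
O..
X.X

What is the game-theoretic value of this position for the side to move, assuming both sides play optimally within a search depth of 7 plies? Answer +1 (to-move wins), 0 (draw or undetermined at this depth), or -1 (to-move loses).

value(.XO/O../X.X, O) = +1

[.XO/O../X.X] O move#1: (0,0):-1/OXO/O../X.X, (1,1):+1/.XO/OO./X.X*, (1,2):-1/.XO/O.O/X.X, (2,1):-1/.XO/O../XOX
[.XO/OO./X.X] end (terminal -1, X#2); searched .XO/O../X.X to 7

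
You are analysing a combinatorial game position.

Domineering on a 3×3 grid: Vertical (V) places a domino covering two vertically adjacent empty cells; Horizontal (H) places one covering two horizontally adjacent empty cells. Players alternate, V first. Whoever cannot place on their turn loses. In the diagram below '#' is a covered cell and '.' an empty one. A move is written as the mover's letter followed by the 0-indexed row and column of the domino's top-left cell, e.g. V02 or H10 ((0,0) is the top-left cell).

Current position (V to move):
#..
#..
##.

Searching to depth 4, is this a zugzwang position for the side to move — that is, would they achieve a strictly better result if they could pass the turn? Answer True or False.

[#../#../##.] V move#1: V01:+1/##./##./##.*, V02:+1/#.#/#.#/##., V12:-1/#../#.#/###
[##./##./##.] end (terminal -1, H#2); searched #../#../##. to 4
suppose V passes — search the same position with H to move:
pass> [#../#../##.] H move#1: H01:-1/###/#../##., H11:+1/#../###/##.*
pass> [#../###/##.] end (terminal -1, V#2); searched #../#../##. to 4
for V: play +1, pass -1

zugzwang(#../#../##., V) = False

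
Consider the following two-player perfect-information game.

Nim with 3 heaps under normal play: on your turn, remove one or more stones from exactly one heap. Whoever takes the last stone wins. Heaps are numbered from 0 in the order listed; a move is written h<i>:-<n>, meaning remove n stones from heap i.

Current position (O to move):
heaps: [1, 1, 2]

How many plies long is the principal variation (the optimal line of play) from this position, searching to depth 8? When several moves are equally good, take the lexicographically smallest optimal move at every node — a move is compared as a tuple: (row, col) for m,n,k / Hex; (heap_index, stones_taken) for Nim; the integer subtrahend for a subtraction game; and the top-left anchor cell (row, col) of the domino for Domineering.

PV length from [(1,1,2)]: 3 plies

p1 O@[(1,1,2)]: h0:-1[(0,1,2)]-1 h1:-1[(1,0,2)]-1 h2:-1[(1,1,1)]-1 h2:-2[(1,1,0)]+1*
p2 X@[(1,1,0)]: h0:-1[(0,1,0)]-1* h1:-1[(1,0,0)]-1
p3 O@[(0,1,0)]: h1:-1[(0,0,0)]+1*
p4 X@[(0,0,0)] terminal -1; root [(1,1,2)] d8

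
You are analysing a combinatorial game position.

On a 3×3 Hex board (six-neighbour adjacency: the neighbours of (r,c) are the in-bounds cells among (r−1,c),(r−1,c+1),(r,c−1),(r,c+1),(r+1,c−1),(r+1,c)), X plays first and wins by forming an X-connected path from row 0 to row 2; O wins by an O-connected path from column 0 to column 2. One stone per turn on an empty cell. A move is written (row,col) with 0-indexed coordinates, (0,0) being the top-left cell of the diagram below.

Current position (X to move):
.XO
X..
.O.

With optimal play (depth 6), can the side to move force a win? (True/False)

ply 1, X at .XO/X../.O. | (0,0)=-1→XXO/X../.O.; (1,1)=-1→.XO/XX./.O.; (1,2)=-1→.XO/X.X/.O.; (2,0)=+1→.XO/X../XO.*; (2,2)=-1→.XO/X../.OX
ply 2: .XO/X../XO. is terminal -1 (O); from .XO/X../.O. depth 6

X winning at [.XO/X../.O.]: True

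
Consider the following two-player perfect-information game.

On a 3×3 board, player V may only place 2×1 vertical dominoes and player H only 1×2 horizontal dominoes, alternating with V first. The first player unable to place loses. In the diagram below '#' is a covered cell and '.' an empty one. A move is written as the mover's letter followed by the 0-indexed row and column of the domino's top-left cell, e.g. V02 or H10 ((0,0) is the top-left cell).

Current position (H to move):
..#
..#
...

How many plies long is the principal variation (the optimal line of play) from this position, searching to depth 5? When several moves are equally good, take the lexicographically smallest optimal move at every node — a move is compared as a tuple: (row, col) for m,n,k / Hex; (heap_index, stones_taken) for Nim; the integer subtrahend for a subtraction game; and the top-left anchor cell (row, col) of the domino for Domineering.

PV length from [..#/..#/...]: 1 ply

p1 H@[..#/..#/...]: H00[###/..#/...]-1 H10[..#/###/...]+1* H20[..#/..#/##.]-1 H21[..#/..#/.##]-1
p2 V@[..#/###/...] terminal -1; root [..#/..#/...] d5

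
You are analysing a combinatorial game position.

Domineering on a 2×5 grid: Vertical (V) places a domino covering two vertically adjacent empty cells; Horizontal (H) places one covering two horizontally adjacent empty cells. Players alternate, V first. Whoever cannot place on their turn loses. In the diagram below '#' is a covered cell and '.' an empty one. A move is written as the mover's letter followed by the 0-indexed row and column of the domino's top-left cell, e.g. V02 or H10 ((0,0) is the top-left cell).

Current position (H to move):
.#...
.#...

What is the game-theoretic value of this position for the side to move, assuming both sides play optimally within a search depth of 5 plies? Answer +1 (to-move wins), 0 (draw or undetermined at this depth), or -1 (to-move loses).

[.#.../.#...] H move#1: H02:-1/.###./.#...*, H03:-1/.#.##/.#..., H12:-1/.#.../.###., H13:-1/.#.../.#.##
[.###./.#...] V move#2: V00:-1/####./##..., V04:+1/.####/.#..#*
[.####/.#..#] H move#3: H12:-1/.####/.####*
[.####/.####] V move#4: V00:+1/#####/#####*
[#####/#####] end (terminal -1, H#5); searched .#.../.#... to 5

value(.#.../.#..., H) = -1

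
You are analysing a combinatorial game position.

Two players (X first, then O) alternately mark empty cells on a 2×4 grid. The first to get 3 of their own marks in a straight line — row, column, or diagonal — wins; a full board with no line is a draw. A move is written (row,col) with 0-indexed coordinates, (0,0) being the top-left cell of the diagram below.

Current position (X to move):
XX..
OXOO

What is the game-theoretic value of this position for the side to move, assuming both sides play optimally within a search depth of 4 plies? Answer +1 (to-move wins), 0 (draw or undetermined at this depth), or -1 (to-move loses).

value(XX../OXOO, X) = +1

p1 X@[XX../OXOO]: (0,2)[XXX./OXOO]+1* (0,3)[XX.X/OXOO]+0
p2 O@[XXX./OXOO] terminal -1; root [XX../OXOO] d4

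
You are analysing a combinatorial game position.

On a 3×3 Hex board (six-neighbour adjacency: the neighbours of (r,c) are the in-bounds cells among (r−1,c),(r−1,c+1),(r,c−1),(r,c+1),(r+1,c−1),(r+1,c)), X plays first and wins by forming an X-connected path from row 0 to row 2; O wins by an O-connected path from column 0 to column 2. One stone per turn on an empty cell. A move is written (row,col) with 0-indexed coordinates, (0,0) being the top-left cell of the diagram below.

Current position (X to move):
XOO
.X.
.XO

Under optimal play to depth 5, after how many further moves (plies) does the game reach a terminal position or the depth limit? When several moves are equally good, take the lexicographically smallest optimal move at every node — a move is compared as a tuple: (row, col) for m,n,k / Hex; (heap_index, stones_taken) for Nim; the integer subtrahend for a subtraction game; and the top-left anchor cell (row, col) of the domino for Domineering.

[XOO/.X./.XO] X move#1: (1,0):+1/XOO/XX./.XO*, (1,2):-1/XOO/.XX/.XO, (2,0):-1/XOO/.X./XXO
[XOO/XX./.XO] end (terminal -1, O#2); searched XOO/.X./.XO to 5

PV length from [XOO/.X./.XO]: 1 ply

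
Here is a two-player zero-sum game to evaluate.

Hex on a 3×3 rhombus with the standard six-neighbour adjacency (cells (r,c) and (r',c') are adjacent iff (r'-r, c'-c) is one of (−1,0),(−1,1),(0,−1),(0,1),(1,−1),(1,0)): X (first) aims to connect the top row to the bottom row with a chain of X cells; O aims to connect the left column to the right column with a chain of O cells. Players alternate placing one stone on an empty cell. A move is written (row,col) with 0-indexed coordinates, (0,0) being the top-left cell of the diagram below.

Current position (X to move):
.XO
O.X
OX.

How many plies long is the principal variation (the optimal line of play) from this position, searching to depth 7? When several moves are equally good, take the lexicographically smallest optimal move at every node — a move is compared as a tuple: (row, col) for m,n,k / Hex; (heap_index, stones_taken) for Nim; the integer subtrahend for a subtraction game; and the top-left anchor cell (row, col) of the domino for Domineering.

PV length from [.XO/O.X/OX.]: 1 ply

ply 1, X at .XO/O.X/OX. | (0,0)=-1→XXO/O.X/OX.; (1,1)=+1→.XO/OXX/OX.*; (2,2)=-1→.XO/O.X/OXX
ply 2: .XO/OXX/OX. is terminal -1 (O); from .XO/O.X/OX. depth 7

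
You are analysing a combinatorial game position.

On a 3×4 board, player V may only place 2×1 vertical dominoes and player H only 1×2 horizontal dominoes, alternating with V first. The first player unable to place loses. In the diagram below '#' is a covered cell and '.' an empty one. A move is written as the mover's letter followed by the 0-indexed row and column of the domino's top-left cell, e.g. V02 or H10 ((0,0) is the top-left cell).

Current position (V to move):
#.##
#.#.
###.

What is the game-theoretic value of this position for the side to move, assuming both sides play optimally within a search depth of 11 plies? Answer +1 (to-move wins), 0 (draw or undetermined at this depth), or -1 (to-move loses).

value(#.##/#.#./###., V) = +1

ply 1, V at #.##/#.#./###. | V01=+1→####/###./###.*; V13=+1→#.##/#.##/####
ply 2: ####/###./###. is terminal -1 (H); from #.##/#.#./###. depth 11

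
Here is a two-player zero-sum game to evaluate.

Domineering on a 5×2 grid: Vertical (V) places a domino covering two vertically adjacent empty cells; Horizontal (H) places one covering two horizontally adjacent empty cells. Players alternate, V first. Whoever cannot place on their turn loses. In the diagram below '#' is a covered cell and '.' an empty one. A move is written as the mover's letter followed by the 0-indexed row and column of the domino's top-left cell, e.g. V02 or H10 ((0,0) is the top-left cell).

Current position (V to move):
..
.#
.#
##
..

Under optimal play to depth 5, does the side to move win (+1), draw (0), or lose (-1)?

ply 1, V at ../.#/.#/##/.. | V00=-1→#./##/.#/##/..*; V10=-1→../##/##/##/..
ply 2, H at #./##/.#/##/.. | H40=+1→#./##/.#/##/##*
ply 3: #./##/.#/##/## is terminal -1 (V); from ../.#/.#/##/.. depth 5

value(../.#/.#/##/.., V) = -1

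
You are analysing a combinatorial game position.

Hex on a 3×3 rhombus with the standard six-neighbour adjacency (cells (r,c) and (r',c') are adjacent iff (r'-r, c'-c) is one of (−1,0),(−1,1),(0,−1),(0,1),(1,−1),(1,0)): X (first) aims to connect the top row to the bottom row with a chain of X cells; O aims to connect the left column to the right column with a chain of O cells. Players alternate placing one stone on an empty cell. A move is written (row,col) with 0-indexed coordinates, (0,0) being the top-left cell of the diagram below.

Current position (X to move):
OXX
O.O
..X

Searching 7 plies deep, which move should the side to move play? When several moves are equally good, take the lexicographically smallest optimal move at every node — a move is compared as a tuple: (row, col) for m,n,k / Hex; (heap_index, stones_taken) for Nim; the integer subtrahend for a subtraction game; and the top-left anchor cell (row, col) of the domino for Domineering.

X's best at [OXX/O.O/..X]: (1,1)

ply 1, X at OXX/O.O/..X | (1,1)=+1→OXX/OXO/..X*; (2,0)=-1→OXX/O.O/X.X; (2,1)=-1→OXX/O.O/.XX
ply 2, O at OXX/OXO/..X | (2,0)=-1→OXX/OXO/O.X*; (2,1)=-1→OXX/OXO/.OX
ply 3, X at OXX/OXO/O.X | (2,1)=+1→OXX/OXO/OXX*
ply 4: OXX/OXO/OXX is terminal -1 (O); from OXX/O.O/..X depth 7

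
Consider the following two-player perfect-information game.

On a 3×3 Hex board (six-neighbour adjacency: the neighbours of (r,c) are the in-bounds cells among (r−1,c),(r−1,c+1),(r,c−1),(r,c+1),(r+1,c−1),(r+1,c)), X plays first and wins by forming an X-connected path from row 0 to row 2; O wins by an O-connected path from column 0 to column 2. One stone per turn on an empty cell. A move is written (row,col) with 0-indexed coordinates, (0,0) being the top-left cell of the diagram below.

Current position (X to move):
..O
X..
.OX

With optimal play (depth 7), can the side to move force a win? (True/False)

p1 X@[..O/X../.OX]: (0,0)[X.O/X../.OX]-1 (0,1)[.XO/X../.OX]-1 (1,1)[..O/XX./.OX]+1* (1,2)[..O/X.X/.OX]+1 (2,0)[..O/X../XOX]+1
p2 O@[..O/XX./.OX]: (0,0)[O.O/XX./.OX]-1* (0,1)[.OO/XX./.OX]-1 (1,2)[..O/XXO/.OX]-1 (2,0)[..O/XX./OOX]-1
p3 X@[O.O/XX./.OX]: (0,1)[OXO/XX./.OX]+1* (1,2)[O.O/XXX/.OX]-1 (2,0)[O.O/XX./XOX]-1
p4 O@[OXO/XX./.OX]: (1,2)[OXO/XXO/.OX]-1* (2,0)[OXO/XX./OOX]-1
p5 X@[OXO/XXO/.OX]: (2,0)[OXO/XXO/XOX]+1*
p6 O@[OXO/XXO/XOX] terminal -1; root [..O/X../.OX] d7

X winning at [..O/X../.OX]: True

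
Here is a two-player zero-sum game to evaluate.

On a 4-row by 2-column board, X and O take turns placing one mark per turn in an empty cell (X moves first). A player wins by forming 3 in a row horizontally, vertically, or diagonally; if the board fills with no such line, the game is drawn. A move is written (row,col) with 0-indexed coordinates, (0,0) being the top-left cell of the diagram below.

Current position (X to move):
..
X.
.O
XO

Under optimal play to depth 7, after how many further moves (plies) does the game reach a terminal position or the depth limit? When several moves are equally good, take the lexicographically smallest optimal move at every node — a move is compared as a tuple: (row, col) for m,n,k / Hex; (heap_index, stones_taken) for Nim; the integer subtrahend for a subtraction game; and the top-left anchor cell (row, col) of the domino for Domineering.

ply 1, X at ../X./.O/XO | (0,0)=-1→X./X./.O/XO; (0,1)=-1→.X/X./.O/XO; (1,1)=+0→../XX/.O/XO; (2,0)=+1→../X./XO/XO*
ply 2: ../X./XO/XO is terminal -1 (O); from ../X./.O/XO depth 7

PV length from [../X./.O/XO]: 1 ply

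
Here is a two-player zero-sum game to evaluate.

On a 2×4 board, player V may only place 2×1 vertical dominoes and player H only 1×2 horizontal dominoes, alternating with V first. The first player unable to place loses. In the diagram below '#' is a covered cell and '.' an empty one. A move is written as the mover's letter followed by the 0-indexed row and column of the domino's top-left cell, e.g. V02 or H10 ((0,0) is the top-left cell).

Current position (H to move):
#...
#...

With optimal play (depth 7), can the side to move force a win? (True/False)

H winning at [#.../#...]: True

[#.../#...] H move#1: H01:+1/###./#...*, H02:+1/#.##/#..., H11:+1/#.../###., H12:+1/#.../#.##
[###./#...] V move#2: V03:-1/####/#..#*
[####/#..#] H move#3: H11:+1/####/####*
[####/####] end (terminal -1, V#4); searched #.../#... to 7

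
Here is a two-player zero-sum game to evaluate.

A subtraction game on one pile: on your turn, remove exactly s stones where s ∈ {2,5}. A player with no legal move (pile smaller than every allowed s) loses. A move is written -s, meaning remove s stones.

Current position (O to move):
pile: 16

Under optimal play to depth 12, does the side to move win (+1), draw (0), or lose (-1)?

value(16, O) = +1

ply 1, O at 16 | -2=+1→14*; -5=+1→11
ply 2, X at 14 | -2=-1→12*; -5=-1→9
ply 3, O at 12 | -2=-1→10; -5=+1→7*
ply 4, X at 7 | -2=-1→5*; -5=-1→2
ply 5, O at 5 | -2=-1→3; -5=+1→0*
ply 6: 0 is terminal -1 (X); from 16 depth 12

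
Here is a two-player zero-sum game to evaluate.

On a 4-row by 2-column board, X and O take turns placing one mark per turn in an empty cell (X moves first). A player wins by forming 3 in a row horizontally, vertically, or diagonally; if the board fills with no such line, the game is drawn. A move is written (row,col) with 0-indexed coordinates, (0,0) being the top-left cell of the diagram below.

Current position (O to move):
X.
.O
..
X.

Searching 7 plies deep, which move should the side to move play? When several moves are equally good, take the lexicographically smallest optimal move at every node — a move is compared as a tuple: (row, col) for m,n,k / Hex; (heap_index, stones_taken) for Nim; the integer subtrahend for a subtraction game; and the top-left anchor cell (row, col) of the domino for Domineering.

O's best at [X./.O/../X.]: (2,1)

p1 O@[X./.O/../X.]: (0,1)[XO/.O/../X.]+0 (1,0)[X./OO/../X.]+0 (2,0)[X./.O/O./X.]+0 (2,1)[X./.O/.O/X.]+1* (3,1)[X./.O/../XO]+0
p2 X@[X./.O/.O/X.]: (0,1)[XX/.O/.O/X.]-1* (1,0)[X./XO/.O/X.]-1 (2,0)[X./.O/XO/X.]-1 (3,1)[X./.O/.O/XX]-1
p3 O@[XX/.O/.O/X.]: (1,0)[XX/OO/.O/X.]+0 (2,0)[XX/.O/OO/X.]+0 (3,1)[XX/.O/.O/XO]+1*
p4 X@[XX/.O/.O/XO] terminal -1; root [X./.O/../X.] d7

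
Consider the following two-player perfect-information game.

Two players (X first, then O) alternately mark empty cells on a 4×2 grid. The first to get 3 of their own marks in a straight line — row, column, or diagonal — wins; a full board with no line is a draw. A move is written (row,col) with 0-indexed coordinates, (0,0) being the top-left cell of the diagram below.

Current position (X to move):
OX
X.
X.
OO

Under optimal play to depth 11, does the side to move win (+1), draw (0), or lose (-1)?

value(OX/X./X./OO, X) = 0

p1 X@[OX/X./X./OO]: (1,1)[OX/XX/X./OO]+0* (2,1)[OX/X./XX/OO]+0
p2 O@[OX/XX/X./OO]: (2,1)[OX/XX/XO/OO]+0*
p3 X@[OX/XX/XO/OO] terminal +0; root [OX/X./X./OO] d11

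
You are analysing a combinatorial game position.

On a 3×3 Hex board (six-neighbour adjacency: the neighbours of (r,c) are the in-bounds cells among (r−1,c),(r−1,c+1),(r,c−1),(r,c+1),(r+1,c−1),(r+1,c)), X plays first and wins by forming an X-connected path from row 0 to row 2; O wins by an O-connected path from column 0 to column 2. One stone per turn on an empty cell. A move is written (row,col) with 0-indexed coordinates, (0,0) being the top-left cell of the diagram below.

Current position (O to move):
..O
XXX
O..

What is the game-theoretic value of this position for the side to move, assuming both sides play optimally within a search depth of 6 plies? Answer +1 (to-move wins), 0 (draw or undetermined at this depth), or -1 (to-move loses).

value(..O/XXX/O.., O) = -1

p1 O@[..O/XXX/O..]: (0,0)[O.O/XXX/O..]-1* (0,1)[.OO/XXX/O..]-1 (2,1)[..O/XXX/OO.]-1 (2,2)[..O/XXX/O.O]-1
p2 X@[O.O/XXX/O..]: (0,1)[OXO/XXX/O..]+1* (2,1)[O.O/XXX/OX.]-1 (2,2)[O.O/XXX/O.X]-1
p3 O@[OXO/XXX/O..]: (2,1)[OXO/XXX/OO.]-1* (2,2)[OXO/XXX/O.O]-1
p4 X@[OXO/XXX/OO.]: (2,2)[OXO/XXX/OOX]+1*
p5 O@[OXO/XXX/OOX] terminal -1; root [..O/XXX/O..] d6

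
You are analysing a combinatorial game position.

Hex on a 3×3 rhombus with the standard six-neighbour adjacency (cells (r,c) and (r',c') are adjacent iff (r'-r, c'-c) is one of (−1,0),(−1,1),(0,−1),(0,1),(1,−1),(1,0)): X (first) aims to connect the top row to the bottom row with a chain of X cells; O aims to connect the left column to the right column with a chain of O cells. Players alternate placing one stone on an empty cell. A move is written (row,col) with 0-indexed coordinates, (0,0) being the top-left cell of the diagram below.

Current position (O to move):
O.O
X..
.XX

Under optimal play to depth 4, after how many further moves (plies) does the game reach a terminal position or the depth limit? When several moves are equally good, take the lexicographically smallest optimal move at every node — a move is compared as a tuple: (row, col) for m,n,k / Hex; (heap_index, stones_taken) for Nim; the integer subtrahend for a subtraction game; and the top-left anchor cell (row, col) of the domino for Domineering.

p1 O@[O.O/X../.XX]: (0,1)[OOO/X../.XX]+1* (1,1)[O.O/XO./.XX]+1 (1,2)[O.O/X.O/.XX]-1 (2,0)[O.O/X../OXX]+1
p2 X@[OOO/X../.XX] terminal -1; root [O.O/X../.XX] d4

PV length from [O.O/X../.XX]: 1 ply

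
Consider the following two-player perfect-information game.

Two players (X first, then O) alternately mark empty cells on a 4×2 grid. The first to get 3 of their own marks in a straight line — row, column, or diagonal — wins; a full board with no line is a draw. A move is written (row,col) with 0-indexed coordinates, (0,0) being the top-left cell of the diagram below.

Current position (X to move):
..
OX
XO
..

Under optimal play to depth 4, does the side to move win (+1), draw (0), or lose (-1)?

value(../OX/XO/.., X) = 0

p1 X@[../OX/XO/..]: (0,0)[X./OX/XO/..]+0* (0,1)[.X/OX/XO/..]+0 (3,0)[../OX/XO/X.]+0 (3,1)[../OX/XO/.X]+0
p2 O@[X./OX/XO/..]: (0,1)[XO/OX/XO/..]+0* (3,0)[X./OX/XO/O.]+0 (3,1)[X./OX/XO/.O]+0
p3 X@[XO/OX/XO/..]: (3,0)[XO/OX/XO/X.]+0* (3,1)[XO/OX/XO/.X]+0
p4 O@[XO/OX/XO/X.]: (3,1)[XO/OX/XO/XO]+0*
p5 X@[XO/OX/XO/XO] terminal +0; root [../OX/XO/..] d4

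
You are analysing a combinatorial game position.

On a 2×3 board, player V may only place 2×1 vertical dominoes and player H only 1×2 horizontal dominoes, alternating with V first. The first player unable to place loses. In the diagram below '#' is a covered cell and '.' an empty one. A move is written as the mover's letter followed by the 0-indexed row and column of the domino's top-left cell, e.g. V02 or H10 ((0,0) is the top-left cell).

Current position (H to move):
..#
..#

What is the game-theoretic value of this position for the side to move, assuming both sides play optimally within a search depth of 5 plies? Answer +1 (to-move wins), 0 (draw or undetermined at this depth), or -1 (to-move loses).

[..#/..#] H move#1: H00:+1/###/..#*, H10:+1/..#/###
[###/..#] end (terminal -1, V#2); searched ..#/..# to 5

value(..#/..#, H) = +1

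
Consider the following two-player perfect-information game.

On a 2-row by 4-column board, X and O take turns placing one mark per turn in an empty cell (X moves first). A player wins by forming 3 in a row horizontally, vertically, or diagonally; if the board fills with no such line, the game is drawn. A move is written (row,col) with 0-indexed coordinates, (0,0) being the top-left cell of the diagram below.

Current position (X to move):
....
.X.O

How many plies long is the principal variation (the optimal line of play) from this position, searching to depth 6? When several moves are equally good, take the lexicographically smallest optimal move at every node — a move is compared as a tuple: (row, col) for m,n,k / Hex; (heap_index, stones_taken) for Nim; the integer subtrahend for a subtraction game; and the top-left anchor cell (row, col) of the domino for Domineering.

PV length from [..../.X.O]: 6 plies

p1 X@[..../.X.O]: (0,0)[X.../.X.O]+0* (0,1)[.X../.X.O]+0 (0,2)[..X./.X.O]+0 (0,3)[...X/.X.O]+0 (1,0)[..../XX.O]+0 (1,2)[..../.XXO]+0
p2 O@[X.../.X.O]: (0,1)[XO../.X.O]+0* (0,2)[X.O./.X.O]+0 (0,3)[X..O/.X.O]+0 (1,0)[X.../OX.O]+0 (1,2)[X.../.XOO]+0
p3 X@[XO../.X.O]: (0,2)[XOX./.X.O]+0* (0,3)[XO.X/.X.O]+0 (1,0)[XO../XX.O]+0 (1,2)[XO../.XXO]+0
p4 O@[XOX./.X.O]: (0,3)[XOXO/.X.O]+0* (1,0)[XOX./OX.O]+0 (1,2)[XOX./.XOO]+0
p5 X@[XOXO/.X.O]: (1,0)[XOXO/XX.O]+0* (1,2)[XOXO/.XXO]+0
p6 O@[XOXO/XX.O]: (1,2)[XOXO/XXOO]+0*
p7 X@[XOXO/XXOO] terminal +0; root [..../.X.O] d6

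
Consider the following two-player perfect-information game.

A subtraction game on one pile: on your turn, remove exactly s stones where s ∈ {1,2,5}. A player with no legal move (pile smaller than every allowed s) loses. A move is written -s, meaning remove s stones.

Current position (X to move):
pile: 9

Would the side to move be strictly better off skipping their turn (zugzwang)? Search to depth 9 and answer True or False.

zugzwang(9, X) = True

ply 1, X at 9 | -1=-1→8*; -2=-1→7; -5=-1→4
ply 2, O at 8 | -1=-1→7; -2=+1→6*; -5=+1→3
ply 3, X at 6 | -1=-1→5*; -2=-1→4; -5=-1→1
ply 4, O at 5 | -1=-1→4; -2=+1→3*; -5=+1→0
ply 5, X at 3 | -1=-1→2*; -2=-1→1
ply 6, O at 2 | -1=-1→1; -2=+1→0*
ply 7: 0 is terminal -1 (X); from 9 depth 9
pass branch (O moves first from the same position):
  | ply 1, O at 9 | -1=-1→8*; -2=-1→7; -5=-1→4
  | ply 2, X at 8 | -1=-1→7; -2=+1→6*; -5=+1→3
  | ply 3, O at 6 | -1=-1→5*; -2=-1→4; -5=-1→1
  | ply 4, X at 5 | -1=-1→4; -2=+1→3*; -5=+1→0
  | ply 5, O at 3 | -1=-1→2*; -2=-1→1
  | ply 6, X at 2 | -1=-1→1; -2=+1→0*
  | ply 7: 0 is terminal -1 (O); from 9 depth 9
X moving scores -1; X passing scores +1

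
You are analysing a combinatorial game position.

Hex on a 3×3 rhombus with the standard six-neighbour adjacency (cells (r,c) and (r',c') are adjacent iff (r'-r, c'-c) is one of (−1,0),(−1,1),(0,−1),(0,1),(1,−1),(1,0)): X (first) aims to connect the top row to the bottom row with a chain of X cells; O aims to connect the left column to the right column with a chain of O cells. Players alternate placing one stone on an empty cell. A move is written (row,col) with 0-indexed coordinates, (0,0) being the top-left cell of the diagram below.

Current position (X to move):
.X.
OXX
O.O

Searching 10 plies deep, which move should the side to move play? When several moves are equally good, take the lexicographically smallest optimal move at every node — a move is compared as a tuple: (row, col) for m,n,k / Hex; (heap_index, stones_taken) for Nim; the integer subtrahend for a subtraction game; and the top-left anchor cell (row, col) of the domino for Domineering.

ply 1, X at .X./OXX/O.O | (0,0)=-1→XX./OXX/O.O; (0,2)=-1→.XX/OXX/O.O; (2,1)=+1→.X./OXX/OXO*
ply 2: .X./OXX/OXO is terminal -1 (O); from .X./OXX/O.O depth 10

X's best at [.X./OXX/O.O]: (2,1)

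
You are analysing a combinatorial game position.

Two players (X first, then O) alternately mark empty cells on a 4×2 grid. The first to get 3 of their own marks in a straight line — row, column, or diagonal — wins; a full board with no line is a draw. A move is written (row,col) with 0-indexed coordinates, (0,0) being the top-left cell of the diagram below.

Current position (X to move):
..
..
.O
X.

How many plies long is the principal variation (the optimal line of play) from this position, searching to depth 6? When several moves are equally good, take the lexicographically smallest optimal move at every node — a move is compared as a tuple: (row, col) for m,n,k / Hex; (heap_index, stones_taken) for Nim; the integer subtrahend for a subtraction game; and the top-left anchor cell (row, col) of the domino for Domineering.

[../../.O/X.] X move#1: (0,0):-1/X./../.O/X., (0,1):+0/.X/../.O/X.*, (1,0):+0/../X./.O/X., (1,1):+0/../.X/.O/X., (2,0):+0/../../XO/X., (3,1):+0/../../.O/XX
[.X/../.O/X.] O move#2: (0,0):+0/OX/../.O/X.*, (1,0):+0/.X/O./.O/X., (1,1):+0/.X/.O/.O/X., (2,0):+0/.X/../OO/X., (3,1):+0/.X/../.O/XO
[OX/../.O/X.] X move#3: (1,0):+0/OX/X./.O/X.*, (1,1):+0/OX/.X/.O/X., (2,0):+0/OX/../XO/X., (3,1):+0/OX/../.O/XX
[OX/X./.O/X.] O move#4: (1,1):-1/OX/XO/.O/X., (2,0):+0/OX/X./OO/X.*, (3,1):-1/OX/X./.O/XO
[OX/X./OO/X.] X move#5: (1,1):+0/OX/XX/OO/X.*, (3,1):+0/OX/X./OO/XX
[OX/XX/OO/X.] O move#6: (3,1):+0/OX/XX/OO/XO*
[OX/XX/OO/XO] end (terminal +0, X#7); searched ../../.O/X. to 6

PV length from [../../.O/X.]: 6 plies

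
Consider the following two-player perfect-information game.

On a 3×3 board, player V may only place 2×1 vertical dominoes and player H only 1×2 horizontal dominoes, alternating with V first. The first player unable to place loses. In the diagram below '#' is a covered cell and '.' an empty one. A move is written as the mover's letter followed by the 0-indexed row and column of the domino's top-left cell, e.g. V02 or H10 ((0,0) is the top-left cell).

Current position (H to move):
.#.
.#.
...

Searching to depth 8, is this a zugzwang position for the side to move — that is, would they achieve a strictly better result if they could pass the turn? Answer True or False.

zugzwang(.#./.#./..., H) = False

p1 H@[.#./.#./...]: H20[.#./.#./##.]-1* H21[.#./.#./.##]-1
p2 V@[.#./.#./##.]: V00[##./##./##.]+1* V02[.##/.##/##.]+1 V12[.#./.##/###]+1
p3 H@[##./##./##.] terminal -1; root [.#./.#./...] d8
pass branch (V moves first from the same position):
  | p1 V@[.#./.#./...]: V00[##./##./...]+1* V02[.##/.##/...]+1 V10[.#./##./#..]+1 V12[.#./.##/..#]+1
  | p2 H@[##./##./...]: H20[##./##./##.]-1* H21[##./##./.##]-1
  | p3 V@[##./##./##.]: V02[###/###/##.]+1* V12[##./###/###]+1
  | p4 H@[###/###/##.] terminal -1; root [.#./.#./...] d8
H moving scores -1; H passing scores -1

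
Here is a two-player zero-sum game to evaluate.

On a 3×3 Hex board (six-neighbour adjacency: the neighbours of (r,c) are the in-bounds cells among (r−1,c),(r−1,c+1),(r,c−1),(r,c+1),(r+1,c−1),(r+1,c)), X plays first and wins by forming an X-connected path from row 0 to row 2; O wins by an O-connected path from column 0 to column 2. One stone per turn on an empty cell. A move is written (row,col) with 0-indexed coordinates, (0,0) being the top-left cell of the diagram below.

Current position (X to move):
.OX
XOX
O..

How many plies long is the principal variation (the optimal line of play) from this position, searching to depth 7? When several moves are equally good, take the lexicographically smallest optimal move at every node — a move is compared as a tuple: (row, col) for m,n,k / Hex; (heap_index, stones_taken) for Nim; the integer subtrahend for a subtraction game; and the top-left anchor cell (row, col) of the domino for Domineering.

ply 1, X at .OX/XOX/O.. | (0,0)=+1→XOX/XOX/O..*; (2,1)=+1→.OX/XOX/OX.; (2,2)=+1→.OX/XOX/O.X
ply 2, O at XOX/XOX/O.. | (2,1)=-1→XOX/XOX/OO.*; (2,2)=-1→XOX/XOX/O.O
ply 3, X at XOX/XOX/OO. | (2,2)=+1→XOX/XOX/OOX*
ply 4: XOX/XOX/OOX is terminal -1 (O); from .OX/XOX/O.. depth 7

PV length from [.OX/XOX/O..]: 3 plies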